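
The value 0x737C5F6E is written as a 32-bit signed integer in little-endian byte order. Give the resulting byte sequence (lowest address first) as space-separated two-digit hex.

6E 5F 7C 73

Split into bytes (most-significant first): 73 7C 5F 6E.
In little-endian order the low byte comes first in memory.
So at ascending addresses the bytes are 6E 5F 7C 73.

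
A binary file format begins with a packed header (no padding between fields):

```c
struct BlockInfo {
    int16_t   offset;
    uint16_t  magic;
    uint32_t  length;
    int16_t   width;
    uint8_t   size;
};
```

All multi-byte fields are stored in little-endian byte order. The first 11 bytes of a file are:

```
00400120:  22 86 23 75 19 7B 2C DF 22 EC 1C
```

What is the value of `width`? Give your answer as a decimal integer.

`width` follows `offset` (2 B), `magic` (2 B), `length` (4 B), so it starts at offset 2 + 2 + 4 = 8 and occupies 2 bytes.
Bytes at offsets 8..9: 22 EC.
Little-endian: lowest address holds the least-significant byte.
Reassemble most-significant byte first: EC 22 → 0xEC22.
Top bit is set, so as a signed 16-bit value this is 0xEC22 − 2^16 = -5086.

-5086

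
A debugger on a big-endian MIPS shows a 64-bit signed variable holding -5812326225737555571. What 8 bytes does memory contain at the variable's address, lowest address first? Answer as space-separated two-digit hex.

Two's complement of -5812326225737555571 in 64 bits: 5812326225737555571 = 0x50A987E843C61E73; invert → 0xAF567817BC39E18C; add 1 → 0xAF567817BC39E18D.
Split into bytes (most-significant first): AF 56 78 17 BC 39 E1 8D.
In big-endian order the high byte comes first in memory.
So the memory order matches the most-significant-first order: AF 56 78 17 BC 39 E1 8D.

AF 56 78 17 BC 39 E1 8D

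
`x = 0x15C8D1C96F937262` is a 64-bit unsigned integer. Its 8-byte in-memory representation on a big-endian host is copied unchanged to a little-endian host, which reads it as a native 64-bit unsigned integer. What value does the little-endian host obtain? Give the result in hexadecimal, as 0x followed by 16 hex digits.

Stored big-endian, the bytes at ascending addresses are 15 C8 D1 C9 6F 93 72 62.
Read back as little-endian, the first byte is least significant, giving 0x6272936FC9D1C815.

0x6272936FC9D1C815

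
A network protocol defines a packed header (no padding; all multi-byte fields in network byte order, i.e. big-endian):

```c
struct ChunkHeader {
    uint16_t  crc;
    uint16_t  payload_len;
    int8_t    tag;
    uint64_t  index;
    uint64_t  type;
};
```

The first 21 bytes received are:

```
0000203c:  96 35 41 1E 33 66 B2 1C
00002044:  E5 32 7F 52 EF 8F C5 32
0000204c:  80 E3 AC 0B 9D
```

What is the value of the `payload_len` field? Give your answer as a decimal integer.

16670

`payload_len` follows `crc` (2 bytes), so it starts at byte offset 2 and occupies 2 bytes.
Bytes at offsets 2..3: 41 1E.
Big-endian: lowest address holds the most-significant byte.
The bytes are already most-significant first: 0x411E.
0x411E = 16670.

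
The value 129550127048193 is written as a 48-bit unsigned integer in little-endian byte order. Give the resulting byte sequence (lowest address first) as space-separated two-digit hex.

129550127048193 in hexadecimal, padded to 48 bits, is 0x75D33D4DA601.
Split into bytes (most-significant first): 75 D3 3D 4D A6 01.
Little-endian: lowest address holds the least-significant byte.
So at ascending addresses the bytes are 01 A6 4D 3D D3 75.

01 A6 4D 3D D3 75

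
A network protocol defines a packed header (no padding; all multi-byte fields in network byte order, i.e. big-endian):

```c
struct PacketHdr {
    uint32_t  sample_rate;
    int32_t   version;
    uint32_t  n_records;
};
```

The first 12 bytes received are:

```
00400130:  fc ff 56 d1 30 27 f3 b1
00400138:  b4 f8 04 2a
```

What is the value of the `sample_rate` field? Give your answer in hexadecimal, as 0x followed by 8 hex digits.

`sample_rate` is the first field, at byte offset 0, occupying 4 bytes.
Bytes at offsets 0..3: FC FF 56 D1.
Big-endian: lowest address holds the most-significant byte.
The bytes are already most-significant first: 0xFCFF56D1.

0xFCFF56D1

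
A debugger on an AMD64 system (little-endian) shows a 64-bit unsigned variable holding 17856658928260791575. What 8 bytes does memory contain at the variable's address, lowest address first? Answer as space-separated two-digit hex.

17856658928260791575 in hexadecimal, padded to 64 bits, is 0xF7CF98AFC64ABD17.
Split into bytes (most-significant first): F7 CF 98 AF C6 4A BD 17.
Little-endian stores the least-significant byte at the lowest address.
So at ascending addresses the bytes are 17 BD 4A C6 AF 98 CF F7.

17 BD 4A C6 AF 98 CF F7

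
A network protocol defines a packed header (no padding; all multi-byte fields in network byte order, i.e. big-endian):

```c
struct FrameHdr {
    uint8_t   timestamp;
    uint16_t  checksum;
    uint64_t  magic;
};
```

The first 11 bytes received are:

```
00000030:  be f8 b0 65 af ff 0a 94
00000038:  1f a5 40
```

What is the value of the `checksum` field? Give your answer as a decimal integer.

63664

`checksum` follows `timestamp` (1 byte), so it starts at byte offset 1 and occupies 2 bytes.
Bytes at offsets 1..2: F8 B0.
Big-endian stores the most-significant byte at the lowest address.
The bytes are already most-significant first: 0xF8B0.
0xF8B0 = 63664.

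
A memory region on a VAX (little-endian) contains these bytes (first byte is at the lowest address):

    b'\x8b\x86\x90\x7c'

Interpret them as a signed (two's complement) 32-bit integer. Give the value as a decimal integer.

Little-endian stores the least-significant byte at the lowest address.
Reassemble most-significant byte first: 7C 90 86 8B → 0x7C90868B.
0x7C90868B = 2089846411.

2089846411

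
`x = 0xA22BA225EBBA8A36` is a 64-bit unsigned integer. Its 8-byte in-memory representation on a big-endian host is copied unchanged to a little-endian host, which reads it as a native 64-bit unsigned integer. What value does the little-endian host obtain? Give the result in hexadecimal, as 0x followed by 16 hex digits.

Stored big-endian, the bytes at ascending addresses are A2 2B A2 25 EB BA 8A 36.
Read back as little-endian, the first byte is least significant, giving 0x368ABAEB25A22BA2.

0x368ABAEB25A22BA2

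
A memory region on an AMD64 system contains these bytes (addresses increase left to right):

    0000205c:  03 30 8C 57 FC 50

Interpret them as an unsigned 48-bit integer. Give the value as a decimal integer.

89044730785795

In little-endian order the low byte comes first in memory.
Reassemble most-significant byte first: 50 FC 57 8C 30 03 → 0x50FC578C3003.
0x50FC578C3003 = 89044730785795.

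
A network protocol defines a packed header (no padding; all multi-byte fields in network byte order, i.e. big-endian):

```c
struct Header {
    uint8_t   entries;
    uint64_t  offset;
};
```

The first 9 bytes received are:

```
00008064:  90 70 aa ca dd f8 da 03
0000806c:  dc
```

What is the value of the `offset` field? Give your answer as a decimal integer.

8118524333000360924

`offset` follows `entries` (1 byte), so it starts at byte offset 1 and occupies 8 bytes.
Bytes at offsets 1..8: 70 AA CA DD F8 DA 03 DC.
Big-endian stores the most-significant byte at the lowest address.
The bytes are already most-significant first: 0x70AACADDF8DA03DC.
0x70AACADDF8DA03DC = 8118524333000360924.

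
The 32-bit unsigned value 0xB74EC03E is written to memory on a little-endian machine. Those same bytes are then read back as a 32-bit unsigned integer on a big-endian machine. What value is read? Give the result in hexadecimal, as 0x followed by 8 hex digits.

0x3EC04EB7

Stored little-endian, the bytes at ascending addresses are 3E C0 4E B7.
Read back as big-endian, the last byte is least significant, giving 0x3EC04EB7.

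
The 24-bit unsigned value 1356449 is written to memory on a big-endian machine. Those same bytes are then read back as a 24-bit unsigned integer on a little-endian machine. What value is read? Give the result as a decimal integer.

10596884

1356449 in 24-bit hexadecimal is 0x14B2A1.
Stored big-endian, the bytes at ascending addresses are 14 B2 A1.
Read back as little-endian, the first byte is least significant, giving 0xA1B214.
0xA1B214 = 10596884.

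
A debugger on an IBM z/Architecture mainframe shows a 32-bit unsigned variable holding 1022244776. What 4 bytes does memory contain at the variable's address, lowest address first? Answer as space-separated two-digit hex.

1022244776 in hexadecimal, padded to 32 bits, is 0x3CEE37A8.
Split into bytes (most-significant first): 3C EE 37 A8.
In big-endian order the high byte comes first in memory.
So the memory order matches the most-significant-first order: 3C EE 37 A8.

3C EE 37 A8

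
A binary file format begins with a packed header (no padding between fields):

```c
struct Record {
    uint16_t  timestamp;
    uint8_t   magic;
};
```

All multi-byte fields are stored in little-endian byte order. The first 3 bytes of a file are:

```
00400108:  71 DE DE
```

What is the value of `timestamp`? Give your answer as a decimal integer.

`timestamp` is the first field, at byte offset 0, occupying 2 bytes.
Bytes at offsets 0..1: 71 DE.
Little-endian stores the least-significant byte at the lowest address.
Reassemble most-significant byte first: DE 71 → 0xDE71.
0xDE71 = 56945.

56945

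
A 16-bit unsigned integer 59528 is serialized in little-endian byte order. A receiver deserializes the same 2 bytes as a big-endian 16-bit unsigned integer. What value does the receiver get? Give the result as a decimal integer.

59528 in 16-bit hexadecimal is 0xE888.
Stored little-endian, the bytes at ascending addresses are 88 E8.
Read back as big-endian, the last byte is least significant, giving 0x88E8.
0x88E8 = 35048.

35048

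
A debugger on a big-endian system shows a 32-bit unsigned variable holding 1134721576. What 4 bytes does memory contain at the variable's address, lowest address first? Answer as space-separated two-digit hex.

43 A2 7A 28

1134721576 in hexadecimal, padded to 32 bits, is 0x43A27A28.
Split into bytes (most-significant first): 43 A2 7A 28.
Big-endian stores the most-significant byte at the lowest address.
So the memory order matches the most-significant-first order: 43 A2 7A 28.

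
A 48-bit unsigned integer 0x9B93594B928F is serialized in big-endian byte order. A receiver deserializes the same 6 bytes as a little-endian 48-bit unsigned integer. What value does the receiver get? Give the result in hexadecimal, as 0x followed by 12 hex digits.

0x8F924B59939B

Stored big-endian, the bytes at ascending addresses are 9B 93 59 4B 92 8F.
Read back as little-endian, the first byte is least significant, giving 0x8F924B59939B.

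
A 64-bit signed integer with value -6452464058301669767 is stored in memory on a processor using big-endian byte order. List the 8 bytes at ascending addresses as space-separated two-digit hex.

Two's complement of -6452464058301669767 in 64 bits: 6452464058301669767 = 0x598BC1DFD90BE187; invert → 0xA6743E2026F41E78; add 1 → 0xA6743E2026F41E79.
Split into bytes (most-significant first): A6 74 3E 20 26 F4 1E 79.
Big-endian stores the most-significant byte at the lowest address.
So the memory order matches the most-significant-first order: A6 74 3E 20 26 F4 1E 79.

A6 74 3E 20 26 F4 1E 79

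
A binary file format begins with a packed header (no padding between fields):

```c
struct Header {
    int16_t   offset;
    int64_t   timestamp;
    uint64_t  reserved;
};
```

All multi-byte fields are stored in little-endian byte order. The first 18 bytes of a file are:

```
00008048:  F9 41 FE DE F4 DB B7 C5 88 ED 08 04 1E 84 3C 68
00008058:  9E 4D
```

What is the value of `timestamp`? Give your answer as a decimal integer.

`timestamp` follows `offset` (2 bytes), so it starts at byte offset 2 and occupies 8 bytes.
Bytes at offsets 2..9: FE DE F4 DB B7 C5 88 ED.
Little-endian stores the least-significant byte at the lowest address.
Reassemble most-significant byte first: ED 88 C5 B7 DB F4 DE FE → 0xED88C5B7DBF4DEFE.
Top bit is set, so as a signed 64-bit value this is 0xED88C5B7DBF4DEFE − 2^64 = -1330596296428036354.

-1330596296428036354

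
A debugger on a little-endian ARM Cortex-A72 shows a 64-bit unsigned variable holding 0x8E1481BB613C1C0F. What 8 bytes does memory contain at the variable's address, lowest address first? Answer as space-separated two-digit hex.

0F 1C 3C 61 BB 81 14 8E

Split into bytes (most-significant first): 8E 14 81 BB 61 3C 1C 0F.
Little-endian stores the least-significant byte at the lowest address.
So at ascending addresses the bytes are 0F 1C 3C 61 BB 81 14 8E.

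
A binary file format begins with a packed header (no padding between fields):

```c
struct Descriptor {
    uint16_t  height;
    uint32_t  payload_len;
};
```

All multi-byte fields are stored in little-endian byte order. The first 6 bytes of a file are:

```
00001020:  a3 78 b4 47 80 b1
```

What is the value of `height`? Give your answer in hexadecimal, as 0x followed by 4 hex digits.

`height` is the first field, at byte offset 0, occupying 2 bytes.
Bytes at offsets 0..1: A3 78.
In little-endian order the low byte comes first in memory.
Reassemble most-significant byte first: 78 A3 → 0x78A3.

0x78A3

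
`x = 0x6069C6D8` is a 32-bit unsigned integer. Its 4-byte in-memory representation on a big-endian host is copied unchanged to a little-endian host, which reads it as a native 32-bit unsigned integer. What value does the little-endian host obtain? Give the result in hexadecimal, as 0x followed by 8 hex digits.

Stored big-endian, the bytes at ascending addresses are 60 69 C6 D8.
Read back as little-endian, the first byte is least significant, giving 0xD8C66960.

0xD8C66960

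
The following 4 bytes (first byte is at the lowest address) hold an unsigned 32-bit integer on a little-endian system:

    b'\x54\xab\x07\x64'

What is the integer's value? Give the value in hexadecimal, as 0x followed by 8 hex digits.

0x6407AB54

Little-endian: lowest address holds the least-significant byte.
Reassemble most-significant byte first: 64 07 AB 54 → 0x6407AB54.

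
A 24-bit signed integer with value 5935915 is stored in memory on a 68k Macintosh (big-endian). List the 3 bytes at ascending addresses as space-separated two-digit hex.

5A 93 2B

5935915 in hexadecimal, padded to 24 bits, is 0x5A932B.
Split into bytes (most-significant first): 5A 93 2B.
Big-endian stores the most-significant byte at the lowest address.
So the memory order matches the most-significant-first order: 5A 93 2B.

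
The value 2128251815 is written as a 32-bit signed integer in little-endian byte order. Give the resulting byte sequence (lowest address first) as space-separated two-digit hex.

A7 8B DA 7E

2128251815 in hexadecimal, padded to 32 bits, is 0x7EDA8BA7.
Split into bytes (most-significant first): 7E DA 8B A7.
In little-endian order the low byte comes first in memory.
So at ascending addresses the bytes are A7 8B DA 7E.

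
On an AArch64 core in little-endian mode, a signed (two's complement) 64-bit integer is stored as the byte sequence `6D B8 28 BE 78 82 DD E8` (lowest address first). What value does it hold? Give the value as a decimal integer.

Little-endian stores the least-significant byte at the lowest address.
Reassemble most-significant byte first: E8 DD 82 78 BE 28 B8 6D → 0xE8DD8278BE28B86D.
Top bit is set, so as a signed 64-bit value this is 0xE8DD8278BE28B86D − 2^64 = -1667032831959189395.

-1667032831959189395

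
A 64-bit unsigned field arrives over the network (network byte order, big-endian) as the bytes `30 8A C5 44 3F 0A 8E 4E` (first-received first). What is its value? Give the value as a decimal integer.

In big-endian order the high byte comes first in memory.
The bytes are already most-significant first: 0x308AC5443F0A8E4E.
0x308AC5443F0A8E4E = 3497824957512715854.

3497824957512715854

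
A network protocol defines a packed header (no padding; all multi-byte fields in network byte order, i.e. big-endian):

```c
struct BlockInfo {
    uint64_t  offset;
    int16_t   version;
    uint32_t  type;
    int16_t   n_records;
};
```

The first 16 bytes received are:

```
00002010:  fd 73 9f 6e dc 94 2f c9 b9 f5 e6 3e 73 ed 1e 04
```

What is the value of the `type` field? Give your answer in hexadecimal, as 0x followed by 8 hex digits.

0xE63E73ED

`type` follows `offset` (8 B), `version` (2 B), so it starts at offset 8 + 2 = 10 and occupies 4 bytes.
Bytes at offsets 10..13: E6 3E 73 ED.
Big-endian: lowest address holds the most-significant byte.
The bytes are already most-significant first: 0xE63E73ED.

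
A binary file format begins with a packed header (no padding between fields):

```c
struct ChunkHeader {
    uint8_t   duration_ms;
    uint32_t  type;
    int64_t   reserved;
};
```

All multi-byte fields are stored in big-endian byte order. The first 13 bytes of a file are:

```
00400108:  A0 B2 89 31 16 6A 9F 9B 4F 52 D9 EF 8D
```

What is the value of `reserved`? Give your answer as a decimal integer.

`reserved` follows `duration_ms` (1 B), `type` (4 B), so it starts at offset 1 + 4 = 5 and occupies 8 bytes.
Bytes at offsets 5..12: 6A 9F 9B 4F 52 D9 EF 8D.
In big-endian order the high byte comes first in memory.
The bytes are already most-significant first: 0x6A9F9B4F52D9EF8D.
0x6A9F9B4F52D9EF8D = 7683030254312091533.

7683030254312091533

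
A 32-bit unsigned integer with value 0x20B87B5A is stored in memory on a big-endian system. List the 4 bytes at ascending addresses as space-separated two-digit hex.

20 B8 7B 5A

Split into bytes (most-significant first): 20 B8 7B 5A.
Big-endian stores the most-significant byte at the lowest address.
So the memory order matches the most-significant-first order: 20 B8 7B 5A.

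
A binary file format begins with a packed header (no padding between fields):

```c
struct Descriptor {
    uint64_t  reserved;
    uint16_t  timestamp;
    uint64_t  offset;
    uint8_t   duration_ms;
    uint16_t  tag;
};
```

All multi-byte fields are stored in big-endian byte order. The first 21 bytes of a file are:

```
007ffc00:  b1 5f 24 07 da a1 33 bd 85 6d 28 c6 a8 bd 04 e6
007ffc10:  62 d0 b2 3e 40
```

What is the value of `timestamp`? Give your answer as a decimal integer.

`timestamp` follows `reserved` (8 bytes), so it starts at byte offset 8 and occupies 2 bytes.
Bytes at offsets 8..9: 85 6D.
Big-endian stores the most-significant byte at the lowest address.
The bytes are already most-significant first: 0x856D.
0x856D = 34157.

34157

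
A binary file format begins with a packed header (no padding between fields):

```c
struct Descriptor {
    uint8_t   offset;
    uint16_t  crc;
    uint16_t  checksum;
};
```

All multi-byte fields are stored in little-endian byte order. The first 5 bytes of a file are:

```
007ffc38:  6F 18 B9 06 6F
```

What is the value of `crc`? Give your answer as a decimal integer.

47384

`crc` follows `offset` (1 byte), so it starts at byte offset 1 and occupies 2 bytes.
Bytes at offsets 1..2: 18 B9.
In little-endian order the low byte comes first in memory.
Reassemble most-significant byte first: B9 18 → 0xB918.
0xB918 = 47384.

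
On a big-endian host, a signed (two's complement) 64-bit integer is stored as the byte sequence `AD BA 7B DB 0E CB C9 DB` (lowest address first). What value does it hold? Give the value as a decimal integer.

Big-endian stores the most-significant byte at the lowest address.
The bytes are already most-significant first: 0xADBA7BDB0ECBC9DB.
Top bit is set, so as a signed 64-bit value this is 0xADBA7BDB0ECBC9DB − 2^64 = -5928289778703545893.

-5928289778703545893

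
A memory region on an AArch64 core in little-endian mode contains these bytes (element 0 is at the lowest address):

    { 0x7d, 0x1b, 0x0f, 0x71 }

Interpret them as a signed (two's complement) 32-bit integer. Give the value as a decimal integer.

Little-endian stores the least-significant byte at the lowest address.
Reassemble most-significant byte first: 71 0F 1B 7D → 0x710F1B7D.
0x710F1B7D = 1896815485.

1896815485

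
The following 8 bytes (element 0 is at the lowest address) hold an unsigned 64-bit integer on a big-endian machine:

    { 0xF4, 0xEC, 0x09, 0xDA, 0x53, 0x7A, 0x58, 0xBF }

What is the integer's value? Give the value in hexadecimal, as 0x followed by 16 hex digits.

In big-endian order the high byte comes first in memory.
The bytes are already most-significant first: 0xF4EC09DA537A58BF.

0xF4EC09DA537A58BF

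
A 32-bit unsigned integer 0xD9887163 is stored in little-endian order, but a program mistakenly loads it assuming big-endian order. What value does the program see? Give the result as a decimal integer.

1668384985

Stored little-endian, the bytes at ascending addresses are 63 71 88 D9.
Read back as big-endian, the last byte is least significant, giving 0x637188D9.
0x637188D9 = 1668384985.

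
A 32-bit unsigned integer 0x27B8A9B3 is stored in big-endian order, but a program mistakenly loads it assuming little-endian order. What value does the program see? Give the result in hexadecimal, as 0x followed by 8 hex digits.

0xB3A9B827

Stored big-endian, the bytes at ascending addresses are 27 B8 A9 B3.
Read back as little-endian, the first byte is least significant, giving 0xB3A9B827.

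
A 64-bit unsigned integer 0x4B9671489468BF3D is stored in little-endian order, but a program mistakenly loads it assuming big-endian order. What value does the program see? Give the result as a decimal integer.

4449389942945191499

Stored little-endian, the bytes at ascending addresses are 3D BF 68 94 48 71 96 4B.
Read back as big-endian, the last byte is least significant, giving 0x3DBF68944871964B.
0x3DBF68944871964B = 4449389942945191499.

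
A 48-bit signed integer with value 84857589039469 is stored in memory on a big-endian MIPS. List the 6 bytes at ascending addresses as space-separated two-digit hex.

4D 2D 72 73 81 6D

84857589039469 in hexadecimal, padded to 48 bits, is 0x4D2D7273816D.
Split into bytes (most-significant first): 4D 2D 72 73 81 6D.
In big-endian order the high byte comes first in memory.
So the memory order matches the most-significant-first order: 4D 2D 72 73 81 6D.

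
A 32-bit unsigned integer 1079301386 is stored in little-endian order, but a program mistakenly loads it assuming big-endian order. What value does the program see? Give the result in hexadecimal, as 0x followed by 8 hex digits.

0x0AD55440

1079301386 in 32-bit hexadecimal is 0x4054D50A.
Stored little-endian, the bytes at ascending addresses are 0A D5 54 40.
Read back as big-endian, the last byte is least significant, giving 0x0AD55440.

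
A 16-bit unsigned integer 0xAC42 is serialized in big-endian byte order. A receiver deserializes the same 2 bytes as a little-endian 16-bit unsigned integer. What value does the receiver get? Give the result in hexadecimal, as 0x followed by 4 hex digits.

Stored big-endian, the bytes at ascending addresses are AC 42.
Read back as little-endian, the first byte is least significant, giving 0x42AC.

0x42AC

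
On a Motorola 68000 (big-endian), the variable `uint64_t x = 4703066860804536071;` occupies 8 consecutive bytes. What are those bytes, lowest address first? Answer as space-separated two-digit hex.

4703066860804536071 in hexadecimal, padded to 64 bits, is 0x4144A664592A7707.
Split into bytes (most-significant first): 41 44 A6 64 59 2A 77 07.
Big-endian: lowest address holds the most-significant byte.
So the memory order matches the most-significant-first order: 41 44 A6 64 59 2A 77 07.

41 44 A6 64 59 2A 77 07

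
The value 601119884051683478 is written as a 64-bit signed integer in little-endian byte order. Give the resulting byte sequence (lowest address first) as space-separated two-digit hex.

96 18 53 84 59 9B 57 08

601119884051683478 in hexadecimal, padded to 64 bits, is 0x08579B5984531896.
Split into bytes (most-significant first): 08 57 9B 59 84 53 18 96.
Little-endian stores the least-significant byte at the lowest address.
So at ascending addresses the bytes are 96 18 53 84 59 9B 57 08.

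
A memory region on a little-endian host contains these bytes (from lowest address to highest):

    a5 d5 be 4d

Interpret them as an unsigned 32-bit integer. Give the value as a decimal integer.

In little-endian order the low byte comes first in memory.
Reassemble most-significant byte first: 4D BE D5 A5 → 0x4DBED5A5.
0x4DBED5A5 = 1304352165.

1304352165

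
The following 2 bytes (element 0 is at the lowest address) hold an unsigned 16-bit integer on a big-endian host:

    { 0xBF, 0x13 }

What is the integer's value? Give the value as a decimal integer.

Big-endian stores the most-significant byte at the lowest address.
The bytes are already most-significant first: 0xBF13.
0xBF13 = 48915.

48915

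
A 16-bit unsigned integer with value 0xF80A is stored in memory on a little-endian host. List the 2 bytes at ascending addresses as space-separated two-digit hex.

0A F8

Split into bytes (most-significant first): F8 0A.
Little-endian stores the least-significant byte at the lowest address.
So at ascending addresses the bytes are 0A F8.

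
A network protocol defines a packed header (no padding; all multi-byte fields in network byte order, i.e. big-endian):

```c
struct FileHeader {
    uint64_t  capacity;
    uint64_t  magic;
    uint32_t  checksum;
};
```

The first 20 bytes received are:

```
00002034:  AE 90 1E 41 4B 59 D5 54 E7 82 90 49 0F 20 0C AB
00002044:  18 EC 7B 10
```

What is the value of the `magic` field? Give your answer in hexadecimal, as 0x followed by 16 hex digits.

`magic` follows `capacity` (8 bytes), so it starts at byte offset 8 and occupies 8 bytes.
Bytes at offsets 8..15: E7 82 90 49 0F 20 0C AB.
Big-endian: lowest address holds the most-significant byte.
The bytes are already most-significant first: 0xE78290490F200CAB.

0xE78290490F200CAB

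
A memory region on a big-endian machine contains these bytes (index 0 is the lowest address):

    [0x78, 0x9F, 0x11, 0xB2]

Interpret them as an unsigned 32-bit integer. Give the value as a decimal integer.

2023690674

Big-endian stores the most-significant byte at the lowest address.
The bytes are already most-significant first: 0x789F11B2.
0x789F11B2 = 2023690674.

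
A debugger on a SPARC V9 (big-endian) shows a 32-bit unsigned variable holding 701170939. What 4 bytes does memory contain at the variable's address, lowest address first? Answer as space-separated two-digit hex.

701170939 in hexadecimal, padded to 32 bits, is 0x29CB04FB.
Split into bytes (most-significant first): 29 CB 04 FB.
Big-endian: lowest address holds the most-significant byte.
So the memory order matches the most-significant-first order: 29 CB 04 FB.

29 CB 04 FB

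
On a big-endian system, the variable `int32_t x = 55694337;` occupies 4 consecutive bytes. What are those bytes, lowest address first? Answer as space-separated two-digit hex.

55694337 in hexadecimal, padded to 32 bits, is 0x0351D401.
Split into bytes (most-significant first): 03 51 D4 01.
Big-endian stores the most-significant byte at the lowest address.
So the memory order matches the most-significant-first order: 03 51 D4 01.

03 51 D4 01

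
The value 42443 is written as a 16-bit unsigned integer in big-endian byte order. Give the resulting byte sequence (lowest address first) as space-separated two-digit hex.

42443 in hexadecimal, padded to 16 bits, is 0xA5CB.
Split into bytes (most-significant first): A5 CB.
In big-endian order the high byte comes first in memory.
So the memory order matches the most-significant-first order: A5 CB.

A5 CB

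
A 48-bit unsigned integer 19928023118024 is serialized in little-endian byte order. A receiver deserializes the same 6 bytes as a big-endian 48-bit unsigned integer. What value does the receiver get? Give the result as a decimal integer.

220111669174034

19928023118024 in 48-bit hexadecimal is 0x121FDABD30C8.
Stored little-endian, the bytes at ascending addresses are C8 30 BD DA 1F 12.
Read back as big-endian, the last byte is least significant, giving 0xC830BDDA1F12.
0xC830BDDA1F12 = 220111669174034.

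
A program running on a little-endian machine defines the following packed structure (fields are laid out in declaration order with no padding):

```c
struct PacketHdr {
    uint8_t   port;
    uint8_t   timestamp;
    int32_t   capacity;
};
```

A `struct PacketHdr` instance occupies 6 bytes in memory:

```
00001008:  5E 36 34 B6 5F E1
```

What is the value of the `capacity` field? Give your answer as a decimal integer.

-513821132

`capacity` follows `port` (1 B), `timestamp` (1 B), so it starts at offset 1 + 1 = 2 and occupies 4 bytes.
Bytes at offsets 2..5: 34 B6 5F E1.
Little-endian: lowest address holds the least-significant byte.
Reassemble most-significant byte first: E1 5F B6 34 → 0xE15FB634.
Top bit is set, so as a signed 32-bit value this is 0xE15FB634 − 2^32 = -513821132.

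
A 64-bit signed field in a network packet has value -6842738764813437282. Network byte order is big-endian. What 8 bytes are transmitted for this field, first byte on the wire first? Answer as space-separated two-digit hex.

A1 09 B5 59 08 7F F6 9E

Two's complement of -6842738764813437282 in 64 bits: 6842738764813437282 = 0x5EF64AA6F7800962; invert → 0xA109B559087FF69D; add 1 → 0xA109B559087FF69E.
Split into bytes (most-significant first): A1 09 B5 59 08 7F F6 9E.
In big-endian order the high byte comes first in memory.
So the memory order matches the most-significant-first order: A1 09 B5 59 08 7F F6 9E.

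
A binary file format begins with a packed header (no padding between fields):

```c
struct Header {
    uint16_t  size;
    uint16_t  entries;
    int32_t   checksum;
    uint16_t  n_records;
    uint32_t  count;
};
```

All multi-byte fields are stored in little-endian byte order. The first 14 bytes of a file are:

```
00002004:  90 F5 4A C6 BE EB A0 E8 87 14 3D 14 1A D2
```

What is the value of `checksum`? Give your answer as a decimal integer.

`checksum` follows `size` (2 B), `entries` (2 B), so it starts at offset 2 + 2 = 4 and occupies 4 bytes.
Bytes at offsets 4..7: BE EB A0 E8.
In little-endian order the low byte comes first in memory.
Reassemble most-significant byte first: E8 A0 EB BE → 0xE8A0EBBE.
Top bit is set, so as a signed 32-bit value this is 0xE8A0EBBE − 2^32 = -392107074.

-392107074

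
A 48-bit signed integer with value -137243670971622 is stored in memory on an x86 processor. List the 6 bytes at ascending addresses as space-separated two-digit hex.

1A 7B BE 77 2D 83

Two's complement of -137243670971622 in 48 bits: 137243670971622 = 0x7CD2884184E6; invert → 0x832D77BE7B19; add 1 → 0x832D77BE7B1A.
Split into bytes (most-significant first): 83 2D 77 BE 7B 1A.
Little-endian: lowest address holds the least-significant byte.
So at ascending addresses the bytes are 1A 7B BE 77 2D 83.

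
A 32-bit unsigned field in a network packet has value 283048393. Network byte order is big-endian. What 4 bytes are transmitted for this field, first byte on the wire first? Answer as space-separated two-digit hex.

283048393 in hexadecimal, padded to 32 bits, is 0x10DEF9C9.
Split into bytes (most-significant first): 10 DE F9 C9.
Big-endian: lowest address holds the most-significant byte.
So the memory order matches the most-significant-first order: 10 DE F9 C9.

10 DE F9 C9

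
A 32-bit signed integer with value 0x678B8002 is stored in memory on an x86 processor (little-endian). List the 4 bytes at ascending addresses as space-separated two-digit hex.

Split into bytes (most-significant first): 67 8B 80 02.
In little-endian order the low byte comes first in memory.
So at ascending addresses the bytes are 02 80 8B 67.

02 80 8B 67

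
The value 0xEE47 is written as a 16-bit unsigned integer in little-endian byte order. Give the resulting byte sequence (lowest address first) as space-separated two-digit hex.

Split into bytes (most-significant first): EE 47.
Little-endian: lowest address holds the least-significant byte.
So at ascending addresses the bytes are 47 EE.

47 EE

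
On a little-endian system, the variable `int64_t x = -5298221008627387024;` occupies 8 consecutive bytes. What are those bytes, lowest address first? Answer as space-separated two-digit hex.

Two's complement of -5298221008627387024 in 64 bits: 5298221008627387024 = 0x49870FEFA8BF4A90; invert → 0xB678F0105740B56F; add 1 → 0xB678F0105740B570.
Split into bytes (most-significant first): B6 78 F0 10 57 40 B5 70.
In little-endian order the low byte comes first in memory.
So at ascending addresses the bytes are 70 B5 40 57 10 F0 78 B6.

70 B5 40 57 10 F0 78 B6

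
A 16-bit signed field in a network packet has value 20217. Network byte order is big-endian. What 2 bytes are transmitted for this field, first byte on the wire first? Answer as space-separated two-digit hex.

20217 in hexadecimal, padded to 16 bits, is 0x4EF9.
Split into bytes (most-significant first): 4E F9.
Big-endian: lowest address holds the most-significant byte.
So the memory order matches the most-significant-first order: 4E F9.

4E F9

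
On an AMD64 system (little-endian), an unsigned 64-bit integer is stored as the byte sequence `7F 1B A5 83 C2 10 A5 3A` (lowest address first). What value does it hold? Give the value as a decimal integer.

4225802252975414143

In little-endian order the low byte comes first in memory.
Reassemble most-significant byte first: 3A A5 10 C2 83 A5 1B 7F → 0x3AA510C283A51B7F.
0x3AA510C283A51B7F = 4225802252975414143.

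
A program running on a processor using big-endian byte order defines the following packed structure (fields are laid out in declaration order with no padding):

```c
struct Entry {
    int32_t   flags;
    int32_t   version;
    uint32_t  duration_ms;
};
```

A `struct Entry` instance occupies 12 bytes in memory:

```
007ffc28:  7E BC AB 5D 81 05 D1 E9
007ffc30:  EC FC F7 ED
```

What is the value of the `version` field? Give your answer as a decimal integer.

-2130325015

`version` follows `flags` (4 bytes), so it starts at byte offset 4 and occupies 4 bytes.
Bytes at offsets 4..7: 81 05 D1 E9.
In big-endian order the high byte comes first in memory.
The bytes are already most-significant first: 0x8105D1E9.
Top bit is set, so as a signed 32-bit value this is 0x8105D1E9 − 2^32 = -2130325015.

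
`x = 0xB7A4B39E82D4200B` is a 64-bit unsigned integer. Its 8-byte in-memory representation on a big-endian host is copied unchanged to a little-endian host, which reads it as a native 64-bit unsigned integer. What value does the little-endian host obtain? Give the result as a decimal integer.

Stored big-endian, the bytes at ascending addresses are B7 A4 B3 9E 82 D4 20 0B.
Read back as little-endian, the first byte is least significant, giving 0x0B20D4829EB3A4B7.
0x0B20D4829EB3A4B7 = 801874391145358519.

801874391145358519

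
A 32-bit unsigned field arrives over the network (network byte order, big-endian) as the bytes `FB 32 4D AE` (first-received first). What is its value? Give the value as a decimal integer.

4214377902

Big-endian stores the most-significant byte at the lowest address.
The bytes are already most-significant first: 0xFB324DAE.
0xFB324DAE = 4214377902.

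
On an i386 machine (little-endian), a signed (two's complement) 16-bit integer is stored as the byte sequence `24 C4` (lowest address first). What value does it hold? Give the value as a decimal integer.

-15324

In little-endian order the low byte comes first in memory.
Reassemble most-significant byte first: C4 24 → 0xC424.
Top bit is set, so as a signed 16-bit value this is 0xC424 − 2^16 = -15324.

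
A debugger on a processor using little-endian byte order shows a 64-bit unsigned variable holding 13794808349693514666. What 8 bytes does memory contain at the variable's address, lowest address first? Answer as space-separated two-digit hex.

13794808349693514666 in hexadecimal, padded to 64 bits, is 0xBF71011B241313AA.
Split into bytes (most-significant first): BF 71 01 1B 24 13 13 AA.
Little-endian stores the least-significant byte at the lowest address.
So at ascending addresses the bytes are AA 13 13 24 1B 01 71 BF.

AA 13 13 24 1B 01 71 BF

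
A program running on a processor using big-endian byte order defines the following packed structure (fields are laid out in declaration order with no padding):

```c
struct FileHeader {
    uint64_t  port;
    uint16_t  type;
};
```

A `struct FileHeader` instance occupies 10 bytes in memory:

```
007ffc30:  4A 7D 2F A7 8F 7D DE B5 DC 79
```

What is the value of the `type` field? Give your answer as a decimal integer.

56441

`type` follows `port` (8 bytes), so it starts at byte offset 8 and occupies 2 bytes.
Bytes at offsets 8..9: DC 79.
Big-endian stores the most-significant byte at the lowest address.
The bytes are already most-significant first: 0xDC79.
0xDC79 = 56441.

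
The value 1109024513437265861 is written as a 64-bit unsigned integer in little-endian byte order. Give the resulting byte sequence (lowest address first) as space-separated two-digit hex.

1109024513437265861 in hexadecimal, padded to 64 bits, is 0x0F640BEB4AA0EFC5.
Split into bytes (most-significant first): 0F 64 0B EB 4A A0 EF C5.
In little-endian order the low byte comes first in memory.
So at ascending addresses the bytes are C5 EF A0 4A EB 0B 64 0F.

C5 EF A0 4A EB 0B 64 0F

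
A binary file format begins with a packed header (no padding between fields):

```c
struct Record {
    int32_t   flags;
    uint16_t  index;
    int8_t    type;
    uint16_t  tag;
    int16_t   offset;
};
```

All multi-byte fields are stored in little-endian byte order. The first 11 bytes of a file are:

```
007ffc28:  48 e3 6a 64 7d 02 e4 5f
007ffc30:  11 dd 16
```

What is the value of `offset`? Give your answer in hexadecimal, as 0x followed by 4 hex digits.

0x16DD

`offset` follows `flags` (4 B), `index` (2 B), `type` (1 B), `tag` (2 B), so it starts at offset 4 + 2 + 1 + 2 = 9 and occupies 2 bytes.
Bytes at offsets 9..10: DD 16.
Little-endian stores the least-significant byte at the lowest address.
Reassemble most-significant byte first: 16 DD → 0x16DD.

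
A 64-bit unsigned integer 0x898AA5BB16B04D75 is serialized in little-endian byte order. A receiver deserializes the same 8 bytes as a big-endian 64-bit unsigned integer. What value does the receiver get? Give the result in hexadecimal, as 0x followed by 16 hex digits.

Stored little-endian, the bytes at ascending addresses are 75 4D B0 16 BB A5 8A 89.
Read back as big-endian, the last byte is least significant, giving 0x754DB016BBA58A89.

0x754DB016BBA58A89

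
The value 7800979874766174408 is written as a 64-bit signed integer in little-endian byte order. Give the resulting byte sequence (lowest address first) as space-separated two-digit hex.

C8 B8 68 5F DD A5 42 6C

7800979874766174408 in hexadecimal, padded to 64 bits, is 0x6C42A5DD5F68B8C8.
Split into bytes (most-significant first): 6C 42 A5 DD 5F 68 B8 C8.
In little-endian order the low byte comes first in memory.
So at ascending addresses the bytes are C8 B8 68 5F DD A5 42 6C.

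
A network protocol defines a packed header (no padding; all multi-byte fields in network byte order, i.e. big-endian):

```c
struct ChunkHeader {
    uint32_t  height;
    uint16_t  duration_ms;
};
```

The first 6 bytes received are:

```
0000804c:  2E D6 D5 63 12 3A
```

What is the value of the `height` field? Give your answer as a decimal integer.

`height` is the first field, at byte offset 0, occupying 4 bytes.
Bytes at offsets 0..3: 2E D6 D5 63.
In big-endian order the high byte comes first in memory.
The bytes are already most-significant first: 0x2ED6D563.
0x2ED6D563 = 785831267.

785831267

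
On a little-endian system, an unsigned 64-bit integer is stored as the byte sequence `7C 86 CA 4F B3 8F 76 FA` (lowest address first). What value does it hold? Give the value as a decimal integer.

18047770557034432124

Little-endian: lowest address holds the least-significant byte.
Reassemble most-significant byte first: FA 76 8F B3 4F CA 86 7C → 0xFA768FB34FCA867C.
0xFA768FB34FCA867C = 18047770557034432124.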